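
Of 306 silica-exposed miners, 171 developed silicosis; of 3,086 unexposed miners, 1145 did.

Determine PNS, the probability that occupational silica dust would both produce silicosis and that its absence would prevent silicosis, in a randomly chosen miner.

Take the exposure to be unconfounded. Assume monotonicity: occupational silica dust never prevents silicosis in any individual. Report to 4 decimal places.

PNS ≈ 0.1878

p₁ = P(outcome | exposed) = 171/306 = 0.55882
p₀ = P(outcome | unexposed) = 1145/3086 = 0.37103
Under exogeneity and monotonicity, PNS = p₁ − p₀.
PNS = 0.55882 − 0.37103 = 0.18779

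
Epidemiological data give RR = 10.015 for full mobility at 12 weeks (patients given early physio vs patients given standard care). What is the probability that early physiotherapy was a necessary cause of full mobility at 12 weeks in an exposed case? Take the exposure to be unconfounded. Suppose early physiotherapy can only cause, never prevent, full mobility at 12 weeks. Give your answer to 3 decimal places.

Under exogeneity and monotonicity, PN = (RR − 1) / RR = 1 − 1/RR.
PN = (10.015 − 1) / 10.015 = 9.015 / 10.015 ≈ 0.9001

PN ≈ 0.900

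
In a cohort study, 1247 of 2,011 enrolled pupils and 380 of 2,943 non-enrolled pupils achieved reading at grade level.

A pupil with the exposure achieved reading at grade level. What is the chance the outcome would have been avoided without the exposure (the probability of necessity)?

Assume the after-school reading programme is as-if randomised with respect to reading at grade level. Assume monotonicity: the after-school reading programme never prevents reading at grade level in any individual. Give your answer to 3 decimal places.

p₁ = P(outcome | exposed) = 1247/2011 = 0.62009
p₀ = P(outcome | unexposed) = 380/2943 = 0.12912
Under exogeneity and monotonicity, PN = (p₁ − p₀) / p₁.
PN = (0.62009 − 0.12912) / 0.62009 = 0.49097 / 0.62009 ≈ 0.7918

PN ≈ 0.792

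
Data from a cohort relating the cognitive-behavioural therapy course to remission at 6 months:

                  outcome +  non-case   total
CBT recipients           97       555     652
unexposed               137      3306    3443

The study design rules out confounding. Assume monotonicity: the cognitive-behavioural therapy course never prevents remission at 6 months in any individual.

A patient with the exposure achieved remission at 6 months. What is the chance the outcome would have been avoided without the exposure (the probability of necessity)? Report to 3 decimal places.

PN ≈ 0.733

p₁ = P(outcome | exposed) = 97/652 = 0.14877
p₀ = P(outcome | unexposed) = 137/3443 = 0.039791
Under exogeneity and monotonicity, PN = (p₁ − p₀)/p₁.
PN = (0.14877 − 0.039791) / 0.14877 ≈ 0.7325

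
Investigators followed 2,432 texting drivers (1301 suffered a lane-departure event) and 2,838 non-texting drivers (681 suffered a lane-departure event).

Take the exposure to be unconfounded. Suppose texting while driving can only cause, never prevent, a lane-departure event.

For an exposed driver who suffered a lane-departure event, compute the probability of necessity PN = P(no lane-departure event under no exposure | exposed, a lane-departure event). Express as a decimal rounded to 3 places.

p₁ = P(outcome | exposed) = 1301/2432 = 0.53495
p₀ = P(outcome | unexposed) = 681/2838 = 0.23996
Under exogeneity and monotonicity, PN = (p₁ − p₀) / p₁.
PN = (0.53495 − 0.23996) / 0.53495 = 0.29499 / 0.53495 ≈ 0.5514

PN ≈ 0.551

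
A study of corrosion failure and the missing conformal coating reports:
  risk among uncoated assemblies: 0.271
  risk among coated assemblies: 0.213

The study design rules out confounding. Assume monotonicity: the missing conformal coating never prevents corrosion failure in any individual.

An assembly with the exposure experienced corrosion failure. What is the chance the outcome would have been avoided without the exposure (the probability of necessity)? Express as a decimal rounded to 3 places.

PN ≈ 0.214

Let p₁ = 0.271, p₀ = 0.213.
Under exogeneity and monotonicity, PN = (p₁ − p₀) / p₁.
PN = (0.271 − 0.213) / 0.271 = 0.058 / 0.271 ≈ 0.2140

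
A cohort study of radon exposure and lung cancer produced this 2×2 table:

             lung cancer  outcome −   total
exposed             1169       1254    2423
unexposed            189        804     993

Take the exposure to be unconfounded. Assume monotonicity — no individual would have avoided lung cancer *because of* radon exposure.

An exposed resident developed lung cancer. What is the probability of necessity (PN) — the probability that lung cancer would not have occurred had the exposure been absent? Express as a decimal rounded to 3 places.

p₁ = P(outcome | exposed) = 1169/2423 = 0.48246
p₀ = P(outcome | unexposed) = 189/993 = 0.19033
Under exogeneity and monotonicity, PN = (p₁ − p₀)/p₁.
PN = (0.48246 − 0.19033) / 0.48246 ≈ 0.6055

PN ≈ 0.605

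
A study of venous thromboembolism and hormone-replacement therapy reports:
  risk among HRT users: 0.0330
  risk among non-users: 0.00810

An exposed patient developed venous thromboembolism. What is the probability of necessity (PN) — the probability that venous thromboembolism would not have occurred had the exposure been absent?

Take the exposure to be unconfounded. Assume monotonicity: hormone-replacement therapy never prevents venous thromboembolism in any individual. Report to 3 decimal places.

Let p₁ = 0.033, p₀ = 0.0081.
Under exogeneity and monotonicity, PN = (p₁ − p₀) / p₁.
PN = (0.033 − 0.0081) / 0.033 = 0.0249 / 0.033 ≈ 0.7545

PN ≈ 0.755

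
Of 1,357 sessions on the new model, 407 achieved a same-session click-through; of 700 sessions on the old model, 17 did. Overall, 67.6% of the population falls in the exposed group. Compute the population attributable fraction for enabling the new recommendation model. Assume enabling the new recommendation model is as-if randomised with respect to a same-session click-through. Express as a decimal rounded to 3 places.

PAF ≈ 0.885

p₁ = P(outcome | exposed) = 407/1357 = 0.29993
p₀ = P(outcome | unexposed) = 17/700 = 0.024286
Overall risk P(Y=1) = π·p₁ + (1−π)·p₀ = 0.676×0.29993 + 0.324×0.024286 = 0.21062.
Under exogeneity, PAF = [P(Y=1) − p₀] / P(Y=1).
PAF = (0.21062 − 0.024286) / 0.21062 ≈ 0.8847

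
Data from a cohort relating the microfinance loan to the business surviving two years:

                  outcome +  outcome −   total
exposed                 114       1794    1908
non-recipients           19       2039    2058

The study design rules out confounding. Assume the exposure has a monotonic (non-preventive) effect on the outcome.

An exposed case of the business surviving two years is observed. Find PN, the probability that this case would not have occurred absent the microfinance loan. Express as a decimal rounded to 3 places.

PN ≈ 0.845

p₁ = P(outcome | exposed) = 114/1908 = 0.059748
p₀ = P(outcome | unexposed) = 19/2058 = 0.0092323
Under exogeneity and monotonicity, PN = (p₁ − p₀)/p₁.
PN = (0.059748 − 0.0092323) / 0.059748 ≈ 0.8455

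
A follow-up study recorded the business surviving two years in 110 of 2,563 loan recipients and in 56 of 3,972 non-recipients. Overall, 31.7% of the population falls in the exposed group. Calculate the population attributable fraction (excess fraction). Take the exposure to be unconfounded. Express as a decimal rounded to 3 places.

p₁ = P(outcome | exposed) = 110/2563 = 0.042918
p₀ = P(outcome | unexposed) = 56/3972 = 0.014099
Overall risk P(Y=1) = π·p₁ + (1−π)·p₀ = 0.317×0.042918 + 0.683×0.014099 = 0.023235.
Under exogeneity, PAF = [P(Y=1) − p₀] / P(Y=1).
PAF = (0.023235 − 0.014099) / 0.023235 ≈ 0.3932

PAF ≈ 0.393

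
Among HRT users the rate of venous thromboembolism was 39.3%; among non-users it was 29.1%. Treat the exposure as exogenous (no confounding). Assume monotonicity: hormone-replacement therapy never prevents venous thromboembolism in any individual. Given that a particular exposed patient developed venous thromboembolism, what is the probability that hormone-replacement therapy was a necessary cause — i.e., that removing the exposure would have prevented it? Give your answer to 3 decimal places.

p₁ = 0.393, p₀ = 0.291.
Under exogeneity and monotonicity, PN = (p₁ − p₀) / p₁.
PN = (0.393 − 0.291) / 0.393 = 0.102 / 0.393 ≈ 0.2595

PN ≈ 0.260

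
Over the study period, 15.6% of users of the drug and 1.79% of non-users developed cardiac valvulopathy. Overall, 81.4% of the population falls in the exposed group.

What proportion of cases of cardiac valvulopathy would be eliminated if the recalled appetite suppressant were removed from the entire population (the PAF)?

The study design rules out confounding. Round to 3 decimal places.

PAF ≈ 0.863

p₁ = 0.156, p₀ = 0.0179.
Overall risk P(Y=1) = π·p₁ + (1−π)·p₀ = 0.814×0.156 + 0.186×0.0179 = 0.13031.
Under exogeneity, PAF = [P(Y=1) − p₀] / P(Y=1).
PAF = (0.13031 − 0.0179) / 0.13031 ≈ 0.8626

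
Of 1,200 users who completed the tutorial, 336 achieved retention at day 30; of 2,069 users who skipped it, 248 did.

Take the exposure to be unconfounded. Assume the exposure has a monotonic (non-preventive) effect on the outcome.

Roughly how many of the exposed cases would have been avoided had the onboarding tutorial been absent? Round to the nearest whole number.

about 192 cases

p₁ = P(outcome | exposed) = 336/1200 = 0.28
p₀ = P(outcome | unexposed) = 248/2069 = 0.11986
PN = (p₁ − p₀)/p₁ = (0.28 − 0.11986) / 0.28 ≈ 0.57191.
Attributable cases ≈ PN × (exposed cases) = 0.57191 × 336 ≈ 192.16.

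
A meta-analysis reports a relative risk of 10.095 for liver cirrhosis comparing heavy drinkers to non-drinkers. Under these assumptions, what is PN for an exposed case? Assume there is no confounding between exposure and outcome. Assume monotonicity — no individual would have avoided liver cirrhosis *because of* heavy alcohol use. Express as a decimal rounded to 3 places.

Under exogeneity and monotonicity, PN = (RR − 1) / RR = 1 − 1/RR.
PN = (10.095 − 1) / 10.095 = 9.095 / 10.095 ≈ 0.9009

PN ≈ 0.901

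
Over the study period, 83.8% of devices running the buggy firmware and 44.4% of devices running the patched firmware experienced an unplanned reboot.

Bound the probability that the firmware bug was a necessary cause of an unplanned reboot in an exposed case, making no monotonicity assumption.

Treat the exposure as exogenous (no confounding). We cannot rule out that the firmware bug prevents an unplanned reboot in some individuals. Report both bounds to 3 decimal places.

p₁ = 0.838, p₀ = 0.444.
Under exogeneity alone the bounds on PN are max{0,(p₁−p₀)/p₁} ≤ PN ≤ min{1,(1−p₀)/p₁}.
  lower = (p₁ − p₀)/p₁ = 0.394 / 0.838 ≈ 0.4702
  upper = min{1, (1 − p₀)/p₁} = 0.556 / 0.838 ≈ 0.6635

0.470 ≤ PN ≤ 0.663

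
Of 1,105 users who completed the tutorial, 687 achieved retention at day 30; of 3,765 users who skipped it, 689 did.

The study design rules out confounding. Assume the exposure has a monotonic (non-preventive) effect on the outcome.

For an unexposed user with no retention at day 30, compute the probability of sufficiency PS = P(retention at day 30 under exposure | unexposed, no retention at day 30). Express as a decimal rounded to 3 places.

PS ≈ 0.537

p₁ = P(outcome | exposed) = 687/1105 = 0.62172
p₀ = P(outcome | unexposed) = 689/3765 = 0.183
Under exogeneity and monotonicity, PS = (p₁ − p₀) / (1 − p₀).
PS = (0.62172 − 0.183) / (1 − 0.183) = 0.43872 / 0.817 ≈ 0.5370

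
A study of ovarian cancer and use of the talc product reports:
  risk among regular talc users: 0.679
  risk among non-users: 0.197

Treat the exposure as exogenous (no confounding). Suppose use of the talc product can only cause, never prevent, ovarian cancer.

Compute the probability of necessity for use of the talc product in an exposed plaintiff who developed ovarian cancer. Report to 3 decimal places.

PN ≈ 0.710

Let p₁ = 0.679, p₀ = 0.197.
Under exogeneity and monotonicity, PN = (p₁ − p₀) / p₁.
PN = (0.679 − 0.197) / 0.679 = 0.482 / 0.679 ≈ 0.7099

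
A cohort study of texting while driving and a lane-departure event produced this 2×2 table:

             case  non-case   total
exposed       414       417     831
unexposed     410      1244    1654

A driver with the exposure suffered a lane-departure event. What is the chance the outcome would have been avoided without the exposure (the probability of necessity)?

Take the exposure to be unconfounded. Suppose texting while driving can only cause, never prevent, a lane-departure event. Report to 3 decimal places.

p₁ = P(outcome | exposed) = 414/831 = 0.49819
p₀ = P(outcome | unexposed) = 410/1654 = 0.24788
Under exogeneity and monotonicity, PN = (p₁ − p₀) / p₁.
PN = (0.49819 − 0.24788) / 0.49819 = 0.25031 / 0.49819 ≈ 0.5024

PN ≈ 0.502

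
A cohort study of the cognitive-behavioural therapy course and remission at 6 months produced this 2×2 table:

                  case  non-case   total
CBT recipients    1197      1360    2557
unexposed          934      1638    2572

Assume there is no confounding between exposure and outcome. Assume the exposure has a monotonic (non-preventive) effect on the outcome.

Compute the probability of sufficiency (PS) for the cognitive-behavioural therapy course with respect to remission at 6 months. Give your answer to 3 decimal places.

PS ≈ 0.165

p₁ = P(outcome | exposed) = 1197/2557 = 0.46813
p₀ = P(outcome | unexposed) = 934/2572 = 0.36314
Under exogeneity and monotonicity, PS = (p₁ − p₀)/(1 − p₀).
PS = (0.46813 − 0.36314) / 0.63686 ≈ 0.1648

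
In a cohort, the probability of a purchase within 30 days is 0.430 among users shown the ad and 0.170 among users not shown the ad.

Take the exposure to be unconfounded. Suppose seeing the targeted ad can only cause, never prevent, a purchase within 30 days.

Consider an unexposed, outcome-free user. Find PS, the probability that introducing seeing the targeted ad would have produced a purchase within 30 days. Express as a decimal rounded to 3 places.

PS ≈ 0.313

Let p₁ = 0.43, p₀ = 0.17.
Under exogeneity and monotonicity, PS = (p₁ − p₀) / (1 − p₀).
PS = (0.43 − 0.17) / (1 − 0.17) = 0.26 / 0.83 ≈ 0.3133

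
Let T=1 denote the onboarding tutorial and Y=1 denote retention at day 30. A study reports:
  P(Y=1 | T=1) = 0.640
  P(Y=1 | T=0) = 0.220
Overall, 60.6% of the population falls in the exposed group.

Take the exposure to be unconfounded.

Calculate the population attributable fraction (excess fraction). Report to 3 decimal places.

Let p₁ = 0.64, p₀ = 0.22.
Overall risk P(Y=1) = π·p₁ + (1−π)·p₀ = 0.606×0.64 + 0.394×0.22 = 0.47452.
Under exogeneity, PAF = [P(Y=1) − p₀] / P(Y=1).
PAF = (0.47452 − 0.22) / 0.47452 ≈ 0.5364

PAF ≈ 0.536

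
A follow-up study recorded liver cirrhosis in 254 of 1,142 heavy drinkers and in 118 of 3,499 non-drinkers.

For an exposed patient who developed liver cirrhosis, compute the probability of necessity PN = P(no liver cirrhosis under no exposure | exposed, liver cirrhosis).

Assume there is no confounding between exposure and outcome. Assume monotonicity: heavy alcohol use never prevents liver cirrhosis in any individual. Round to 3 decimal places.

p₁ = P(outcome | exposed) = 254/1142 = 0.22242
p₀ = P(outcome | unexposed) = 118/3499 = 0.033724
Under exogeneity and monotonicity, PN = (p₁ − p₀) / p₁.
PN = (0.22242 − 0.033724) / 0.22242 = 0.18869 / 0.22242 ≈ 0.8484

PN ≈ 0.848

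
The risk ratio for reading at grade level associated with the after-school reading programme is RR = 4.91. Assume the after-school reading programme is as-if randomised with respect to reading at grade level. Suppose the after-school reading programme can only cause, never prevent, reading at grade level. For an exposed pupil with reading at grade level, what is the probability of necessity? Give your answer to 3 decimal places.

Under exogeneity and monotonicity, PN = (RR − 1) / RR = 1 − 1/RR.
PN = (4.91 − 1) / 4.91 = 3.91 / 4.91 ≈ 0.7963

PN ≈ 0.796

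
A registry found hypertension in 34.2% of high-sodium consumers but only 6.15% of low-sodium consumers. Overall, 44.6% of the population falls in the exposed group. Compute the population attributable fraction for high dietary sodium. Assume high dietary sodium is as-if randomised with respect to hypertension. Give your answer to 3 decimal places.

PAF ≈ 0.670

p₁ = 0.342, p₀ = 0.0615.
Overall risk P(Y=1) = π·p₁ + (1−π)·p₀ = 0.446×0.342 + 0.554×0.0615 = 0.1866.
Under exogeneity, PAF = [P(Y=1) − p₀] / P(Y=1).
PAF = (0.1866 − 0.0615) / 0.1866 ≈ 0.6704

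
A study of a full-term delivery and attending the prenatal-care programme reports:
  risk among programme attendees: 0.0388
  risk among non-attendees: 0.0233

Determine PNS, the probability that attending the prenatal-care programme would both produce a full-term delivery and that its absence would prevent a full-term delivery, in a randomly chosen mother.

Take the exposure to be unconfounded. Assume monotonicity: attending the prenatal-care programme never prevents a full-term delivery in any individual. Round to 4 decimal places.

Let p₁ = 0.0388, p₀ = 0.0233.
Under exogeneity and monotonicity, PNS = p₁ − p₀.
PNS = 0.0388 − 0.0233 = 0.0155

PNS ≈ 0.0155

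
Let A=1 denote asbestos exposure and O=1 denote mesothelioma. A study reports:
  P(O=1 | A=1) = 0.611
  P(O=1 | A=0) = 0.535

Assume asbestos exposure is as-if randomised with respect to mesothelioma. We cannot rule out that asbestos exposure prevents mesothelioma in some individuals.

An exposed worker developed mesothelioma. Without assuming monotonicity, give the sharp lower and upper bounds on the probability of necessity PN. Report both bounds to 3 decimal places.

0.124 ≤ PN ≤ 0.761

Let p₁ = 0.611, p₀ = 0.535.
Under exogeneity alone the bounds on PN are max{0,(p₁−p₀)/p₁} ≤ PN ≤ min{1,(1−p₀)/p₁}.
  lower = (p₁ − p₀)/p₁ = 0.076 / 0.611 ≈ 0.1244
  upper = min{1, (1 − p₀)/p₁} = 0.465 / 0.611 ≈ 0.7610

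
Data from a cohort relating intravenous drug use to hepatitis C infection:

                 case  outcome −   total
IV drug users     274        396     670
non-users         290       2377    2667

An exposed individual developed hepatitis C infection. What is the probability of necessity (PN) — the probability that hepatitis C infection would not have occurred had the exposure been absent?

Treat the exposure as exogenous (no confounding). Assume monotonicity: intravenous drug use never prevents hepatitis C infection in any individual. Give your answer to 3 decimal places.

p₁ = P(outcome | exposed) = 274/670 = 0.40896
p₀ = P(outcome | unexposed) = 290/2667 = 0.10874
Under exogeneity and monotonicity, PN = (p₁ − p₀)/p₁.
PN = (0.40896 − 0.10874) / 0.40896 ≈ 0.7341

PN ≈ 0.734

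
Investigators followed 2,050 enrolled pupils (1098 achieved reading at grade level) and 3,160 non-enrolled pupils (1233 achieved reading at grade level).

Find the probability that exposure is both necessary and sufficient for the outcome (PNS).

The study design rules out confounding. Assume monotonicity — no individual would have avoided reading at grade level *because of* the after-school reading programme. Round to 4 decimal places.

PNS ≈ 0.1454

p₁ = P(outcome | exposed) = 1098/2050 = 0.53561
p₀ = P(outcome | unexposed) = 1233/3160 = 0.39019
Under exogeneity and monotonicity, PNS = p₁ − p₀.
PNS = 0.53561 − 0.39019 = 0.14542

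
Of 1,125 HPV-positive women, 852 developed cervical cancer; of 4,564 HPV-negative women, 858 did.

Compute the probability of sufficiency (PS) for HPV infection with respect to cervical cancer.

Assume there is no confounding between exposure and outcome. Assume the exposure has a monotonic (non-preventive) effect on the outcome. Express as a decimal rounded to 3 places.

p₁ = P(outcome | exposed) = 852/1125 = 0.75733
p₀ = P(outcome | unexposed) = 858/4564 = 0.18799
Under exogeneity and monotonicity, PS = (p₁ − p₀) / (1 − p₀).
PS = (0.75733 − 0.18799) / (1 − 0.18799) = 0.56934 / 0.81201 ≈ 0.7012

PS ≈ 0.701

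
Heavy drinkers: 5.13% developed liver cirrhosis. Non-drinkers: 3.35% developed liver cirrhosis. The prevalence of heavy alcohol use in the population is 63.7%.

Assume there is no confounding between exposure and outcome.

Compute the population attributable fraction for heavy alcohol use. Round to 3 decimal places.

PAF ≈ 0.253

p₁ = 0.0513, p₀ = 0.0335.
Overall risk P(Y=1) = π·p₁ + (1−π)·p₀ = 0.637×0.0513 + 0.363×0.0335 = 0.044839.
Under exogeneity, PAF = [P(Y=1) − p₀] / P(Y=1).
PAF = (0.044839 − 0.0335) / 0.044839 ≈ 0.2529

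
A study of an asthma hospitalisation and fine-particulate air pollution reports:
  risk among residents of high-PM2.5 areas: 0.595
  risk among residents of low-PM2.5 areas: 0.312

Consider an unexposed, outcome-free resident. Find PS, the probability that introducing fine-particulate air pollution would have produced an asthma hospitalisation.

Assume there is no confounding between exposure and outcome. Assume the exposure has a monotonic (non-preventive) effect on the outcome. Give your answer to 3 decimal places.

PS ≈ 0.411

Let p₁ = 0.595, p₀ = 0.312.
Under exogeneity and monotonicity, PS = (p₁ − p₀) / (1 − p₀).
PS = (0.595 − 0.312) / (1 − 0.312) = 0.283 / 0.688 ≈ 0.4113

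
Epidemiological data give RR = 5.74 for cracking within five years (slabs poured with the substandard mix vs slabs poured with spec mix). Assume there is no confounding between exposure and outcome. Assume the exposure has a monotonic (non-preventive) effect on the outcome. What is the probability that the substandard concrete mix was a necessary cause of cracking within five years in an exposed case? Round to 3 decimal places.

Under exogeneity and monotonicity, PN = (RR − 1) / RR = 1 − 1/RR.
PN = (5.74 − 1) / 5.74 = 4.74 / 5.74 ≈ 0.8258

PN ≈ 0.826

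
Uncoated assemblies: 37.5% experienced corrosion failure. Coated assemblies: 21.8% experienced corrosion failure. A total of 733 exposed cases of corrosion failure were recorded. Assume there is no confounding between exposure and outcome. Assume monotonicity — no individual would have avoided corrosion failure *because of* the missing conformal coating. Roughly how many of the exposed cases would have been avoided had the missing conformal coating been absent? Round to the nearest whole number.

p₁ = 0.375, p₀ = 0.218.
PN = (p₁ − p₀)/p₁ = (0.375 − 0.218) / 0.375 ≈ 0.41867.
Attributable cases ≈ PN × (exposed cases) = 0.41867 × 733 ≈ 306.88.

about 307 cases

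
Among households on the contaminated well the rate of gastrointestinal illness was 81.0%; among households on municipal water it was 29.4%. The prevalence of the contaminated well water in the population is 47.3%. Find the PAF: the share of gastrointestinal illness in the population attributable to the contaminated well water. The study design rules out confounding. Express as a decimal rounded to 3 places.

PAF ≈ 0.454

p₁ = 0.81, p₀ = 0.294.
Overall risk P(Y=1) = π·p₁ + (1−π)·p₀ = 0.473×0.81 + 0.527×0.294 = 0.53807.
Under exogeneity, PAF = [P(Y=1) − p₀] / P(Y=1).
PAF = (0.53807 − 0.294) / 0.53807 ≈ 0.4536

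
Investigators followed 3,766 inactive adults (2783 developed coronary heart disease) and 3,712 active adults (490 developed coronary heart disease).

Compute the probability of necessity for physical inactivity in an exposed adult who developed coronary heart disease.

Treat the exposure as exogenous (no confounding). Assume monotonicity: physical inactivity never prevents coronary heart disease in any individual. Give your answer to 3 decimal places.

p₁ = P(outcome | exposed) = 2783/3766 = 0.73898
p₀ = P(outcome | unexposed) = 490/3712 = 0.132
Under exogeneity and monotonicity, PN = (p₁ − p₀) / p₁.
PN = (0.73898 − 0.132) / 0.73898 = 0.60698 / 0.73898 ≈ 0.8214

PN ≈ 0.821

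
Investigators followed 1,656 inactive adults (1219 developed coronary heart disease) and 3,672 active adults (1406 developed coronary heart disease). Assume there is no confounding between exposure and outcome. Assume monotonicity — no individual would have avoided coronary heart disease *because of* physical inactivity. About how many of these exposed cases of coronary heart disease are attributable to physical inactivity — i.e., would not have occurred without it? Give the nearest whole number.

p₁ = P(outcome | exposed) = 1219/1656 = 0.73611
p₀ = P(outcome | unexposed) = 1406/3672 = 0.3829
PN = (p₁ − p₀)/p₁ = (0.73611 − 0.3829) / 0.73611 ≈ 0.47984.
Attributable cases ≈ PN × (exposed cases) = 0.47984 × 1219 ≈ 584.92.

about 585 cases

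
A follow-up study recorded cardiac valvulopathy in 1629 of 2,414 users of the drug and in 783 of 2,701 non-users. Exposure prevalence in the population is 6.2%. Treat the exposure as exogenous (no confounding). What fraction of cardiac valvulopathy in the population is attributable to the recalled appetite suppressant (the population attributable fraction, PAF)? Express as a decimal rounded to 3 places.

PAF ≈ 0.076

p₁ = P(outcome | exposed) = 1629/2414 = 0.67481
p₀ = P(outcome | unexposed) = 783/2701 = 0.28989
Overall risk P(Y=1) = π·p₁ + (1−π)·p₀ = 0.062×0.67481 + 0.938×0.28989 = 0.31376.
Under exogeneity, PAF = [P(Y=1) − p₀] / P(Y=1).
PAF = (0.31376 − 0.28989) / 0.31376 ≈ 0.0761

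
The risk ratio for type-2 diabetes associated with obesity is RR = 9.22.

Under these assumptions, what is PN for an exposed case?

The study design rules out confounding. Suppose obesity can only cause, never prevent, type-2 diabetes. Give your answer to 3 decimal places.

PN ≈ 0.892

Under exogeneity and monotonicity, PN = (RR − 1) / RR = 1 − 1/RR.
PN = (9.22 − 1) / 9.22 = 8.22 / 9.22 ≈ 0.8915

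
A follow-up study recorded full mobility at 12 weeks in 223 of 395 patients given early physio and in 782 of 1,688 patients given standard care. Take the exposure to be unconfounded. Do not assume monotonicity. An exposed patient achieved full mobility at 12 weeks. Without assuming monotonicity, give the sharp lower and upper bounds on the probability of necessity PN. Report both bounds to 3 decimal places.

0.179 ≤ PN ≤ 0.951

p₁ = P(outcome | exposed) = 223/395 = 0.56456
p₀ = P(outcome | unexposed) = 782/1688 = 0.46327
Under exogeneity alone the bounds on PN are max{0,(p₁−p₀)/p₁} ≤ PN ≤ min{1,(1−p₀)/p₁}.
  lower = (p₁ − p₀)/p₁ = 0.10129 / 0.56456 ≈ 0.1794
  upper = min{1, (1 − p₀)/p₁} = 0.53673 / 0.56456 ≈ 0.9507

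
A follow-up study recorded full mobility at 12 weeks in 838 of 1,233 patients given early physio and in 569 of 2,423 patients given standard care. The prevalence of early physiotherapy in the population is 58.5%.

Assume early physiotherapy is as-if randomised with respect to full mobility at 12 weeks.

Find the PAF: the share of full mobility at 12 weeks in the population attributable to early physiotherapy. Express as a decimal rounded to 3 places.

p₁ = P(outcome | exposed) = 838/1233 = 0.67964
p₀ = P(outcome | unexposed) = 569/2423 = 0.23483
Overall risk P(Y=1) = π·p₁ + (1−π)·p₀ = 0.585×0.67964 + 0.415×0.23483 = 0.49505.
Under exogeneity, PAF = [P(Y=1) − p₀] / P(Y=1).
PAF = (0.49505 − 0.23483) / 0.49505 ≈ 0.5256

PAF ≈ 0.526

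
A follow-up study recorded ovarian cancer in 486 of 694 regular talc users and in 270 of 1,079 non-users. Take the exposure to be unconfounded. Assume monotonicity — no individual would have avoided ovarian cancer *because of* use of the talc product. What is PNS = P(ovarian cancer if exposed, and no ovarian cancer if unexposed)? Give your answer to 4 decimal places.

p₁ = P(outcome | exposed) = 486/694 = 0.70029
p₀ = P(outcome | unexposed) = 270/1079 = 0.25023
Under exogeneity and monotonicity, PNS = p₁ − p₀.
PNS = 0.70029 − 0.25023 = 0.45006

PNS ≈ 0.4501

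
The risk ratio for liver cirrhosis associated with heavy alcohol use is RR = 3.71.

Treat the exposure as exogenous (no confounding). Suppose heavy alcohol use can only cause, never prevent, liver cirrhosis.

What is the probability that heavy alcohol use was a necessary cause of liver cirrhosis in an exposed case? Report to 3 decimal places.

Under exogeneity and monotonicity, PN = (RR − 1) / RR = 1 − 1/RR.
PN = (3.71 − 1) / 3.71 = 2.71 / 3.71 ≈ 0.7305

PN ≈ 0.730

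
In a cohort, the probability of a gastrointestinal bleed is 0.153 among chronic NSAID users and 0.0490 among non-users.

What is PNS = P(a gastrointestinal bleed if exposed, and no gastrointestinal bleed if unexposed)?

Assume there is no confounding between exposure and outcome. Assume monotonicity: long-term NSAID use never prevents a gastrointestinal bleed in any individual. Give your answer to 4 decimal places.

PNS ≈ 0.1040

Let p₁ = 0.153, p₀ = 0.049.
Under exogeneity and monotonicity, PNS = p₁ − p₀.
PNS = 0.153 − 0.049 = 0.104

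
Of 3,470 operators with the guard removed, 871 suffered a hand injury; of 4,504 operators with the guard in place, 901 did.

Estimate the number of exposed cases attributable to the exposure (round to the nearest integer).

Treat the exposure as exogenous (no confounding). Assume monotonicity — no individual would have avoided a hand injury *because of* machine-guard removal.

about 177 cases

p₁ = P(outcome | exposed) = 871/3470 = 0.25101
p₀ = P(outcome | unexposed) = 901/4504 = 0.20004
PN = (p₁ − p₀)/p₁ = (0.25101 − 0.20004) / 0.25101 ≈ 0.20304.
Attributable cases ≈ PN × (exposed cases) = 0.20304 × 871 ≈ 176.85.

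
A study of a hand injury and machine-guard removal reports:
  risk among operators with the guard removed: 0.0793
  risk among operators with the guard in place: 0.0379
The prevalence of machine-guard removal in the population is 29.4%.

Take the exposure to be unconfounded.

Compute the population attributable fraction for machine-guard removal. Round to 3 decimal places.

Let p₁ = 0.0793, p₀ = 0.0379.
Overall risk P(Y=1) = π·p₁ + (1−π)·p₀ = 0.294×0.0793 + 0.706×0.0379 = 0.050072.
Under exogeneity, PAF = [P(Y=1) − p₀] / P(Y=1).
PAF = (0.050072 − 0.0379) / 0.050072 ≈ 0.2431

PAF ≈ 0.243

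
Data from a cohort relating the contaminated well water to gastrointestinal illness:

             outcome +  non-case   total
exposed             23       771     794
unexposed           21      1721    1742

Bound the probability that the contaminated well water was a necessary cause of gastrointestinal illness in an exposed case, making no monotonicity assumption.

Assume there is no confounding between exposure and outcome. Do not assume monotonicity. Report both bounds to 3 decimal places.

p₁ = P(outcome | exposed) = 23/794 = 0.028967
p₀ = P(outcome | unexposed) = 21/1742 = 0.012055
Under exogeneity alone the bounds on PN are max{0,(p₁−p₀)/p₁} ≤ PN ≤ min{1,(1−p₀)/p₁}.
  lower = (p₁ − p₀)/p₁ = 0.016912 / 0.028967 ≈ 0.5838
  upper = min{1, (1 − p₀)/p₁} = 0.98794 / 0.028967 ≈ 34.1056 → capped at 1

0.584 ≤ PN ≤ 1.000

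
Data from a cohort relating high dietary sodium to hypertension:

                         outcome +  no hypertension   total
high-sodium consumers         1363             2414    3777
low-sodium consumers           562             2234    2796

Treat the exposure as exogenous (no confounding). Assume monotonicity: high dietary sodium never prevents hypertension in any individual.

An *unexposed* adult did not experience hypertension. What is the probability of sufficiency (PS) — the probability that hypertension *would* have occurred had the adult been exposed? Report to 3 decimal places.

p₁ = P(outcome | exposed) = 1363/3777 = 0.36087
p₀ = P(outcome | unexposed) = 562/2796 = 0.201
Under exogeneity and monotonicity, PS = (p₁ − p₀) / (1 − p₀).
PS = (0.36087 − 0.201) / (1 − 0.201) = 0.15987 / 0.799 ≈ 0.2001

PS ≈ 0.200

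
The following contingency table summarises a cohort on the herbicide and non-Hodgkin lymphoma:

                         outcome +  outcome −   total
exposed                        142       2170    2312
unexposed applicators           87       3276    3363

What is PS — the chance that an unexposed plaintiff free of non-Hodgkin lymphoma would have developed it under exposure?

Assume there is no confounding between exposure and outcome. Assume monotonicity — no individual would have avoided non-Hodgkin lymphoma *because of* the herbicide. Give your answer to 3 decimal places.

p₁ = P(outcome | exposed) = 142/2312 = 0.061419
p₀ = P(outcome | unexposed) = 87/3363 = 0.02587
Under exogeneity and monotonicity, PS = (p₁ − p₀) / (1 − p₀).
PS = (0.061419 − 0.02587) / (1 − 0.02587) = 0.035549 / 0.97413 ≈ 0.0365

PS ≈ 0.036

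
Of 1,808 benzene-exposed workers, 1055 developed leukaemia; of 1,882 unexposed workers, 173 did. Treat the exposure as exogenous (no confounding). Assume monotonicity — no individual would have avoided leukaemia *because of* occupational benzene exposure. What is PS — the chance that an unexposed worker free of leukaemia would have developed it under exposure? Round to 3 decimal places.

p₁ = P(outcome | exposed) = 1055/1808 = 0.58352
p₀ = P(outcome | unexposed) = 173/1882 = 0.091923
Under exogeneity and monotonicity, PS = (p₁ − p₀) / (1 − p₀).
PS = (0.58352 − 0.091923) / (1 − 0.091923) = 0.49159 / 0.90808 ≈ 0.5414

PS ≈ 0.541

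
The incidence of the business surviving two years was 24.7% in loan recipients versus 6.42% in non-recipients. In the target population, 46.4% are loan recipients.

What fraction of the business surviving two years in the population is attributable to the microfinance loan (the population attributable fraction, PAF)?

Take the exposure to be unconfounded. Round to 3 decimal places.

p₁ = 0.247, p₀ = 0.0642.
Overall risk P(Y=1) = π·p₁ + (1−π)·p₀ = 0.464×0.247 + 0.536×0.0642 = 0.14902.
Under exogeneity, PAF = [P(Y=1) − p₀] / P(Y=1).
PAF = (0.14902 − 0.0642) / 0.14902 ≈ 0.5692

PAF ≈ 0.569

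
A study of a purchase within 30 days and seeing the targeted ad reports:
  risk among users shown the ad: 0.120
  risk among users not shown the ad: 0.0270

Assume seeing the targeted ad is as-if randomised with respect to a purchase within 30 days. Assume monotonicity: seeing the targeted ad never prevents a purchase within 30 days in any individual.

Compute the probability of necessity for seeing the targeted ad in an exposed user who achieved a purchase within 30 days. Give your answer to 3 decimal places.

Let p₁ = 0.12, p₀ = 0.027.
Under exogeneity and monotonicity, PN = (p₁ − p₀) / p₁.
PN = (0.12 − 0.027) / 0.12 = 0.093 / 0.12 ≈ 0.7750

PN ≈ 0.775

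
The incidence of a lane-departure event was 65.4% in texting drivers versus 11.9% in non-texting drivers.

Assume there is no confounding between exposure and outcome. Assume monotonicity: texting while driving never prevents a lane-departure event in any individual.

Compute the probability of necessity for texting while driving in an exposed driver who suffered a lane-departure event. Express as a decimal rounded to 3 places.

PN ≈ 0.818

p₁ = 0.654, p₀ = 0.119.
Under exogeneity and monotonicity, PN = (p₁ − p₀) / p₁.
PN = (0.654 − 0.119) / 0.654 = 0.535 / 0.654 ≈ 0.8180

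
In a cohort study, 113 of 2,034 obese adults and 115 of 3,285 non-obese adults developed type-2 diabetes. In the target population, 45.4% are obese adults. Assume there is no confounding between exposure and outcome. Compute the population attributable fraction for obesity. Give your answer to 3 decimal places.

p₁ = P(outcome | exposed) = 113/2034 = 0.055556
p₀ = P(outcome | unexposed) = 115/3285 = 0.035008
Overall risk P(Y=1) = π·p₁ + (1−π)·p₀ = 0.454×0.055556 + 0.546×0.035008 = 0.044336.
Under exogeneity, PAF = [P(Y=1) − p₀] / P(Y=1).
PAF = (0.044336 − 0.035008) / 0.044336 ≈ 0.2104

PAF ≈ 0.210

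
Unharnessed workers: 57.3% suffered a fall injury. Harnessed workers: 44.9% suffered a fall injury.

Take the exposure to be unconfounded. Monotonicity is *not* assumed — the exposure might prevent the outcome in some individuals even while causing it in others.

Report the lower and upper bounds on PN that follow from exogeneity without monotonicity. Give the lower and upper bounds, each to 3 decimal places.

0.216 ≤ PN ≤ 0.962

p₁ = 0.573, p₀ = 0.449.
Under exogeneity alone the bounds on PN are max{0,(p₁−p₀)/p₁} ≤ PN ≤ min{1,(1−p₀)/p₁}.
  lower = (p₁ − p₀)/p₁ = 0.124 / 0.573 ≈ 0.2164
  upper = min{1, (1 − p₀)/p₁} = 0.551 / 0.573 ≈ 0.9616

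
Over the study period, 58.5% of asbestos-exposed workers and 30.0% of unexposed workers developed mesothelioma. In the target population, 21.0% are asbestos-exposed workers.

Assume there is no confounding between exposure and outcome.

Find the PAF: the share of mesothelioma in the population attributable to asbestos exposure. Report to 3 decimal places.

PAF ≈ 0.166

p₁ = 0.585, p₀ = 0.3.
Overall risk P(Y=1) = π·p₁ + (1−π)·p₀ = 0.21×0.585 + 0.79×0.3 = 0.35985.
Under exogeneity, PAF = [P(Y=1) − p₀] / P(Y=1).
PAF = (0.35985 − 0.3) / 0.35985 ≈ 0.1663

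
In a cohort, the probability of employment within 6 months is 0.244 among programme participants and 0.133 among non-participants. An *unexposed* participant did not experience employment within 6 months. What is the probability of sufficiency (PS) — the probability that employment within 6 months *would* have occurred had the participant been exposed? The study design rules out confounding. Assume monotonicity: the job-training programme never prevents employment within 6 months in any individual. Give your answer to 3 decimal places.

Let p₁ = 0.244, p₀ = 0.133.
Under exogeneity and monotonicity, PS = (p₁ − p₀) / (1 − p₀).
PS = (0.244 − 0.133) / (1 − 0.133) = 0.111 / 0.867 ≈ 0.1280

PS ≈ 0.128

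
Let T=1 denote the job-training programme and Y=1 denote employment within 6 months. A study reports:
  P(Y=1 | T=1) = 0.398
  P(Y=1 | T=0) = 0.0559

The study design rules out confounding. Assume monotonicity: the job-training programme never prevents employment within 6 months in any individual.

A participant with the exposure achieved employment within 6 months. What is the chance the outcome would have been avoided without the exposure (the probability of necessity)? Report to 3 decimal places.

PN ≈ 0.860

Let p₁ = 0.398, p₀ = 0.0559.
Under exogeneity and monotonicity, PN = (p₁ − p₀) / p₁.
PN = (0.398 − 0.0559) / 0.398 = 0.3421 / 0.398 ≈ 0.8595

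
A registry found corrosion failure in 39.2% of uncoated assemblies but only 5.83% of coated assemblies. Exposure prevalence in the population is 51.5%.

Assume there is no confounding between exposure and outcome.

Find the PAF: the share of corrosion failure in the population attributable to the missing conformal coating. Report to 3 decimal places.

p₁ = 0.392, p₀ = 0.0583.
Overall risk P(Y=1) = π·p₁ + (1−π)·p₀ = 0.515×0.392 + 0.485×0.0583 = 0.23016.
Under exogeneity, PAF = [P(Y=1) − p₀] / P(Y=1).
PAF = (0.23016 − 0.0583) / 0.23016 ≈ 0.7467

PAF ≈ 0.747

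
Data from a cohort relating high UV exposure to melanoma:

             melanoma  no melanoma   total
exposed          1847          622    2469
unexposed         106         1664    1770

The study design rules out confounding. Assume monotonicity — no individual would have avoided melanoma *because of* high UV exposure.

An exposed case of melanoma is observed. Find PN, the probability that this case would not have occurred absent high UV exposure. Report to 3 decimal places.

p₁ = P(outcome | exposed) = 1847/2469 = 0.74808
p₀ = P(outcome | unexposed) = 106/1770 = 0.059887
Under exogeneity and monotonicity, PN = (p₁ − p₀) / p₁.
PN = (0.74808 − 0.059887) / 0.74808 = 0.68819 / 0.74808 ≈ 0.9199

PN ≈ 0.920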